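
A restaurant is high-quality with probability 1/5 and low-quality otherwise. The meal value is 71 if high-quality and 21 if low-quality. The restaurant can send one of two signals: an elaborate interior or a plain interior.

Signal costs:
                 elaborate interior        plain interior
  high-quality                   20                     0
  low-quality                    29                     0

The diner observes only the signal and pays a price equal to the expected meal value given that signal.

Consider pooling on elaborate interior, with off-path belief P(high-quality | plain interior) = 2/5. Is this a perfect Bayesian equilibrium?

On the equilibrium path (elaborate interior) the diner holds the prior 1/5 and pays 1/5·71 + 4/5·21 = 31. Off-path (plain interior) belief 2/5 gives 2/5·71 + 3/5·21 = 41.
High-quality: elaborate interior gives 31 − 20 = 11; plain interior gives 41 − 0 = 41. Deviates. ✗
Low-quality: elaborate interior gives 31 − 29 = 2; plain interior gives 41 − 0 = 41. Deviates. ✗

No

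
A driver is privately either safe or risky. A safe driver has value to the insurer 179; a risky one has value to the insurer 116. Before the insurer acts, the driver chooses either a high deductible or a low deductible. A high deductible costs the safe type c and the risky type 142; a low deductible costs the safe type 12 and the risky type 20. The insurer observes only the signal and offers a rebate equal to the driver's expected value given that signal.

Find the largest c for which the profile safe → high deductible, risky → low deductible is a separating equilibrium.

75

Under separation: high deductible → safe (pays 179); low deductible → risky (pays 116).
Risky: 116 − 20 = 96 ≥ 179 − 142 = 37. Holds regardless of c. ✓
Safe: 179 − c ≥ 116 − 12, so c ≤ 179 − 104 = 75.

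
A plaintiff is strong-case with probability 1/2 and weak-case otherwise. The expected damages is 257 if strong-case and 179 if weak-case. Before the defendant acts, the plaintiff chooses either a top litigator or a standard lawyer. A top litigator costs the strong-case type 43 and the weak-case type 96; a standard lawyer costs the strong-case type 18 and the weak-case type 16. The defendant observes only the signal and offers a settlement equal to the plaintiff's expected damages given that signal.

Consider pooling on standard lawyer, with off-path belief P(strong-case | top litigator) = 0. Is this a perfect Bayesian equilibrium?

On the equilibrium path (standard lawyer) the defendant holds the prior 1/2 and pays 1/2·257 + 1/2·179 = 218. Off-path (top litigator) belief 0 gives 0·257 + 1·179 = 179.
Strong-case: standard lawyer gives 218 − 18 = 200; top litigator gives 179 − 43 = 136. Stays. ✓
Weak-case: standard lawyer gives 218 − 16 = 202; top litigator gives 179 − 96 = 83. Stays. ✓
Beliefs are Bayes-consistent on-path and both types best-respond.

Yes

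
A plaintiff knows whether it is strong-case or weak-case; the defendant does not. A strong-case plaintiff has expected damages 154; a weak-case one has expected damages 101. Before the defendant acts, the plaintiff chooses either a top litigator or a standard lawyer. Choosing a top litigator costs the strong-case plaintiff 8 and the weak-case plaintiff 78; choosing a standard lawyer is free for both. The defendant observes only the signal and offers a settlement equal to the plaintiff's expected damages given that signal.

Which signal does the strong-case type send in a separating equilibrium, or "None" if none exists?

Try strong-case → top litigator, weak-case → standard lawyer:
  If types separate, top litigator earns payment 154 and standard lawyer earns 101.
  Strong-case: top litigator gives 154 − 8 = 146; standard lawyer gives 101 − 0 = 101. No deviation. ✓
  Weak-case: standard lawyer gives 101 − 0 = 101; top litigator gives 154 − 78 = 76. No deviation. ✓
Both hold — the strong-case type sends top litigator.

top litigator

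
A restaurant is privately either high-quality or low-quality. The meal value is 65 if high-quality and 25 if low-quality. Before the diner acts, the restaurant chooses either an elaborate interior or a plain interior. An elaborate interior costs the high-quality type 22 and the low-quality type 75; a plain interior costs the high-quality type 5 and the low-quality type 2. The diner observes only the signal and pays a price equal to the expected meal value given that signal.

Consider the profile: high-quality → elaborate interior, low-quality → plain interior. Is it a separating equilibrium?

If types separate, elaborate interior earns payment 65 and plain interior earns 25.
High-quality: elaborate interior gives 65 − 22 = 43; plain interior gives 25 − 5 = 20. No deviation. ✓
Low-quality: plain interior gives 25 − 2 = 23; elaborate interior gives 65 − 75 = -10. No deviation. ✓
Both incentive constraints hold.

Yes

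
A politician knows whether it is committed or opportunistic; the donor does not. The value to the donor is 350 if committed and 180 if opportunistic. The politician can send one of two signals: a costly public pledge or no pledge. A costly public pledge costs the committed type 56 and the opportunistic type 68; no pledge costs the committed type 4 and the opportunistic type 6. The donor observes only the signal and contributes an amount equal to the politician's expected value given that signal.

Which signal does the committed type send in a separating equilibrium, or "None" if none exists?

Try committed → pledge, opportunistic → no pledge:
  Under separation the donor infers type exactly: pledge → committed (pays 350), no pledge → opportunistic (pays 180).
  Committed: pledge gives 350 − 56 = 294; no pledge gives 180 − 4 = 176. No deviation. ✓
  Opportunistic: no pledge gives 180 − 6 = 174; pledge gives 350 − 68 = 282. Would deviate. ✗
Try committed → no pledge, opportunistic → pledge:
  Under separation the donor infers type exactly: no pledge → committed (pays 350), pledge → opportunistic (pays 180).
  Committed: no pledge gives 350 − 4 = 346; pledge gives 180 − 56 = 124. No deviation. ✓
  Opportunistic: pledge gives 180 − 68 = 112; no pledge gives 350 − 6 = 344. Would deviate. ✗
Neither assignment is incentive-compatible.

None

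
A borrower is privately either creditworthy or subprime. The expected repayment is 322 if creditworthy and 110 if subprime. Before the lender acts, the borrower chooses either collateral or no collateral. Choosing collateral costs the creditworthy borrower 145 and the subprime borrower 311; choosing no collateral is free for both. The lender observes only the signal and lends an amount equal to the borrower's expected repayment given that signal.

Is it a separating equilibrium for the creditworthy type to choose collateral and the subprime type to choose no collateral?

If types separate, collateral earns payment 322 and no collateral earns 110.
Creditworthy: collateral gives 322 − 145 = 177; no collateral gives 110 − 0 = 110. No deviation. ✓
Subprime: no collateral gives 110 − 0 = 110; collateral gives 322 − 311 = 11. No deviation. ✓
Both incentive constraints hold.

Yes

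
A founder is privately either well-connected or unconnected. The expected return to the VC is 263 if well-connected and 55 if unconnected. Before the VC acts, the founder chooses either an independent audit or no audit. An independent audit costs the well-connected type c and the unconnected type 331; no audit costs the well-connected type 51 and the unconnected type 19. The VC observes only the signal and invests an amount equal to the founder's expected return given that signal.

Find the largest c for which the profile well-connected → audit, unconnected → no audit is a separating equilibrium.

259

Under separation: audit → well-connected (pays 263); no audit → unconnected (pays 55).
Unconnected: 55 − 19 = 36 ≥ 263 − 331 = -68. Holds regardless of c. ✓
Well-connected: 263 − c ≥ 55 − 51, so c ≤ 263 − 4 = 259.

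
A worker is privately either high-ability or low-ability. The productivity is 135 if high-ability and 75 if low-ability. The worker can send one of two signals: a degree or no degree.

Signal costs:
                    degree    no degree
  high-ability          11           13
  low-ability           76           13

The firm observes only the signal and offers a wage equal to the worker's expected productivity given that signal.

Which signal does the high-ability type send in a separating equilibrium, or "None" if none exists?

Try high-ability → degree, low-ability → no degree:
  Under separation the firm infers type exactly: degree → high-ability (pays 135), no degree → low-ability (pays 75).
  High-ability: degree gives 135 − 11 = 124; no degree gives 75 − 13 = 62. No deviation. ✓
  Low-ability: no degree gives 75 − 13 = 62; degree gives 135 − 76 = 59. No deviation. ✓
Both hold — the high-ability type sends degree.

degree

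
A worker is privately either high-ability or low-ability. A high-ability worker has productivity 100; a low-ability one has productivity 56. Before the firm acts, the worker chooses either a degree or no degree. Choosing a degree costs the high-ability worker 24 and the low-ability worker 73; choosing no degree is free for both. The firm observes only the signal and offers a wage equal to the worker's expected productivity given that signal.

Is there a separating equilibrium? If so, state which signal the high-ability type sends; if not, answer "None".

degree

Try high-ability → degree, low-ability → no degree:
  Under separation the firm infers type exactly: degree → high-ability (pays 100), no degree → low-ability (pays 56).
  High-ability: degree gives 100 − 24 = 76; no degree gives 56 − 0 = 56. No deviation. ✓
  Low-ability: no degree gives 56 − 0 = 56; degree gives 100 − 73 = 27. No deviation. ✓
Both hold — the high-ability type sends degree.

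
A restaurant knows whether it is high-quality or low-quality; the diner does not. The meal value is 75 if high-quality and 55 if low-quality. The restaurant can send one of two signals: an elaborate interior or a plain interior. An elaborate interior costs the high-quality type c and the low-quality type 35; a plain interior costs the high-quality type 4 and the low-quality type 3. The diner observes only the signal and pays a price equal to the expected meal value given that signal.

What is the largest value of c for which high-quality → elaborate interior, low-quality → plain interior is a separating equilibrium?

Under separation: elaborate interior → high-quality (pays 75); plain interior → low-quality (pays 55).
Low-quality: 55 − 3 = 52 ≥ 75 − 35 = 40. Holds regardless of c. ✓
High-quality: 75 − c ≥ 55 − 4, so c ≤ 75 − 51 = 24.

24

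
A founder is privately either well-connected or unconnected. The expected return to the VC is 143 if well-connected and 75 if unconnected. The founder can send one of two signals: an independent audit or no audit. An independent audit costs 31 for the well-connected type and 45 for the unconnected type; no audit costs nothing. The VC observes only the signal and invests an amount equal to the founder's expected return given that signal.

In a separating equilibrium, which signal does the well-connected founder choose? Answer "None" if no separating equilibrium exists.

Try well-connected → audit, unconnected → no audit:
  If types separate, audit earns payment 143 and no audit earns 75.
  Well-connected: audit gives 143 − 31 = 112; no audit gives 75 − 0 = 75. No deviation. ✓
  Unconnected: no audit gives 75 − 0 = 75; audit gives 143 − 45 = 98. Would deviate. ✗
Try well-connected → no audit, unconnected → audit:
  If types separate, no audit earns payment 143 and audit earns 75.
  Well-connected: no audit gives 143 − 0 = 143; audit gives 75 − 31 = 44. No deviation. ✓
  Unconnected: audit gives 75 − 45 = 30; no audit gives 143 − 0 = 143. Would deviate. ✗
Neither assignment is incentive-compatible.

None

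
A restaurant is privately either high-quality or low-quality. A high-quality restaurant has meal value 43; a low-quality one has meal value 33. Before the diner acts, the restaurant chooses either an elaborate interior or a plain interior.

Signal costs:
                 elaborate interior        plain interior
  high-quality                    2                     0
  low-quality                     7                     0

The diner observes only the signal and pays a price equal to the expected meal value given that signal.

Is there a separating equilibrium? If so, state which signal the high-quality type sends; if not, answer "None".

None

Try high-quality → elaborate interior, low-quality → plain interior:
  If types separate, elaborate interior earns payment 43 and plain interior earns 33.
  High-quality: elaborate interior gives 43 − 2 = 41; plain interior gives 33 − 0 = 33. No deviation. ✓
  Low-quality: plain interior gives 33 − 0 = 33; elaborate interior gives 43 − 7 = 36. Would deviate. ✗
Try high-quality → plain interior, low-quality → elaborate interior:
  If types separate, plain interior earns payment 43 and elaborate interior earns 33.
  High-quality: plain interior gives 43 − 0 = 43; elaborate interior gives 33 − 2 = 31. No deviation. ✓
  Low-quality: elaborate interior gives 33 − 7 = 26; plain interior gives 43 − 0 = 43. Would deviate. ✗
Neither assignment is incentive-compatible.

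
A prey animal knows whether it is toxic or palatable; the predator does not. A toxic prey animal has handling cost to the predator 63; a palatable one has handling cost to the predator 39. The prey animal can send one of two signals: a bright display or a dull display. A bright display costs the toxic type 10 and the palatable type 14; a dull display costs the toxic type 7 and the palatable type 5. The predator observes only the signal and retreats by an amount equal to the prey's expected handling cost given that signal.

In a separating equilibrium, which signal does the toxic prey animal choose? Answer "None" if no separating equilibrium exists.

None

Try toxic → bright display, palatable → dull display:
  If types separate, bright display earns payment 63 and dull display earns 39.
  Toxic: bright display gives 63 − 10 = 53; dull display gives 39 − 7 = 32. No deviation. ✓
  Palatable: dull display gives 39 − 5 = 34; bright display gives 63 − 14 = 49. Would deviate. ✗
Try toxic → dull display, palatable → bright display:
  If types separate, dull display earns payment 63 and bright display earns 39.
  Toxic: dull display gives 63 − 7 = 56; bright display gives 39 − 10 = 29. No deviation. ✓
  Palatable: bright display gives 39 − 14 = 25; dull display gives 63 − 5 = 58. Would deviate. ✗
Neither assignment is incentive-compatible.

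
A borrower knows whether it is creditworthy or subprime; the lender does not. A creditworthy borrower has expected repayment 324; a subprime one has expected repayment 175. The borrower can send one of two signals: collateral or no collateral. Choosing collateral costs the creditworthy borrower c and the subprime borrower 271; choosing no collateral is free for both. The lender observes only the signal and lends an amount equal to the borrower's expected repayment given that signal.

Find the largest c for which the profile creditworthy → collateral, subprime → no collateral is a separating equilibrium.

Under separation: collateral → creditworthy (pays 324); no collateral → subprime (pays 175).
Subprime: 175 − 0 = 175 ≥ 324 − 271 = 53. Holds regardless of c. ✓
Creditworthy: 324 − c ≥ 175 − 0, so c ≤ 324 − 175 = 149.

149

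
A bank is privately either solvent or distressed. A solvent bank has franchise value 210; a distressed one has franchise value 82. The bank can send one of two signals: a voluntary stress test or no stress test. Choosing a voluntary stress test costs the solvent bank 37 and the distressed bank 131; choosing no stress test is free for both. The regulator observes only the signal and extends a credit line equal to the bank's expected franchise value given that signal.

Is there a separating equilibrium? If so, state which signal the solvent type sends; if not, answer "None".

stress test

Try solvent → stress test, distressed → no stress test:
  Under separation the regulator infers type exactly: stress test → solvent (pays 210), no stress test → distressed (pays 82).
  Solvent: stress test gives 210 − 37 = 173; no stress test gives 82 − 0 = 82. No deviation. ✓
  Distressed: no stress test gives 82 − 0 = 82; stress test gives 210 − 131 = 79. No deviation. ✓
Both hold — the solvent type sends stress test.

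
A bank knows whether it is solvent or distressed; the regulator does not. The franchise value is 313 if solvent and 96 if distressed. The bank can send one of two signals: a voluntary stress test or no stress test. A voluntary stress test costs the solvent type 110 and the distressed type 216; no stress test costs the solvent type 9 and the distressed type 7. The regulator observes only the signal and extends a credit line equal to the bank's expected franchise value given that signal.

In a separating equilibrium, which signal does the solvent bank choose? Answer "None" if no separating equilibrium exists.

None

Try solvent → stress test, distressed → no stress test:
  If types separate, stress test earns payment 313 and no stress test earns 96.
  Solvent: stress test gives 313 − 110 = 203; no stress test gives 96 − 9 = 87. No deviation. ✓
  Distressed: no stress test gives 96 − 7 = 89; stress test gives 313 − 216 = 97. Would deviate. ✗
Try solvent → no stress test, distressed → stress test:
  If types separate, no stress test earns payment 313 and stress test earns 96.
  Solvent: no stress test gives 313 − 9 = 304; stress test gives 96 − 110 = -14. No deviation. ✓
  Distressed: stress test gives 96 − 216 = -120; no stress test gives 313 − 7 = 306. Would deviate. ✗
Neither assignment is incentive-compatible.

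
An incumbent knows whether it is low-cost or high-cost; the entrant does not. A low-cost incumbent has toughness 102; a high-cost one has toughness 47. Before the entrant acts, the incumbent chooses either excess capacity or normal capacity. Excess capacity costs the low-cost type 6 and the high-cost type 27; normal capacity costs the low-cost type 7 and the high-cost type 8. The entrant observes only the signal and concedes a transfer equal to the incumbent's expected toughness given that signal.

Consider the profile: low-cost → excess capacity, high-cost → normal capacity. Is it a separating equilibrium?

If types separate, excess capacity earns payment 102 and normal capacity earns 47.
Low-cost: excess capacity gives 102 − 6 = 96; normal capacity gives 47 − 7 = 40. No deviation. ✓
High-cost: normal capacity gives 47 − 8 = 39; excess capacity gives 102 − 27 = 75. Would deviate. ✗

No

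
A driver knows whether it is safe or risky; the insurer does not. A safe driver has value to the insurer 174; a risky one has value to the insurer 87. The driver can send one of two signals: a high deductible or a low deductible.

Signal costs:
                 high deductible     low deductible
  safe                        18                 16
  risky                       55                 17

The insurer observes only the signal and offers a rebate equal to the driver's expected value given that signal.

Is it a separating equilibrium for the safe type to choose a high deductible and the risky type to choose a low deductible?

No

If types separate, high deductible earns payment 174 and low deductible earns 87.
Safe: high deductible gives 174 − 18 = 156; low deductible gives 87 − 16 = 71. No deviation. ✓
Risky: low deductible gives 87 − 17 = 70; high deductible gives 174 − 55 = 119. Would deviate. ✗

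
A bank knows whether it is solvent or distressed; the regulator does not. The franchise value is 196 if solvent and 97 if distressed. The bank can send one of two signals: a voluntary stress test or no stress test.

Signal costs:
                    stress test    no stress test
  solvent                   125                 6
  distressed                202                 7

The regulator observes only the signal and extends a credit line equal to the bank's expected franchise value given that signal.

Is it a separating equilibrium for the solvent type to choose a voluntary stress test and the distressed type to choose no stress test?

If types separate, stress test earns payment 196 and no stress test earns 97.
Solvent: stress test gives 196 − 125 = 71; no stress test gives 97 − 6 = 91. Would deviate. ✗
Distressed: no stress test gives 97 − 7 = 90; stress test gives 196 − 202 = -6. No deviation. ✓

No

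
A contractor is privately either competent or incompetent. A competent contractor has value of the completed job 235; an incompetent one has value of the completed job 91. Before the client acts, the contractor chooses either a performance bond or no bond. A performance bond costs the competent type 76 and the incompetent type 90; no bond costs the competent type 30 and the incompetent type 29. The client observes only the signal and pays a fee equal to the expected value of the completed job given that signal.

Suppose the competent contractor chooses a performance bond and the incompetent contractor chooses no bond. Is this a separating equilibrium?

No

If types separate, bond earns payment 235 and no bond earns 91.
Competent: bond gives 235 − 76 = 159; no bond gives 91 − 30 = 61. No deviation. ✓
Incompetent: no bond gives 91 − 29 = 62; bond gives 235 − 90 = 145. Would deviate. ✗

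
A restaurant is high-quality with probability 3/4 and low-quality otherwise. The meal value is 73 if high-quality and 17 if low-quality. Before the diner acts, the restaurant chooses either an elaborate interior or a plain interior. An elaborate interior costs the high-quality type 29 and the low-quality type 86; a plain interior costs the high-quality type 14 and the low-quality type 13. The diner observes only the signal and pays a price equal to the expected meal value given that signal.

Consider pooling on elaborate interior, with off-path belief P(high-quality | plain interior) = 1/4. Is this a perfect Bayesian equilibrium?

No

At the pooled signal (elaborate interior) the diner holds the prior 3/4 and pays 3/4·73 + 1/4·17 = 59. Off-path (plain interior) belief 1/4 gives 1/4·73 + 3/4·17 = 31.
High-quality: elaborate interior gives 59 − 29 = 30; plain interior gives 31 − 14 = 17. Stays. ✓
Low-quality: elaborate interior gives 59 − 86 = -27; plain interior gives 31 − 13 = 18. Deviates. ✗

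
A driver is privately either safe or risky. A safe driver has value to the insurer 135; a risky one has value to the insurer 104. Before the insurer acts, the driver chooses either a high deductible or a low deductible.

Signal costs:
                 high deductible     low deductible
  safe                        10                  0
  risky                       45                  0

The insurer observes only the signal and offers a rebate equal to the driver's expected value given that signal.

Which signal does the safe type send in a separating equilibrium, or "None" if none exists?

high deductible

Try safe → high deductible, risky → low deductible:
  Under separation the insurer infers type exactly: high deductible → safe (pays 135), low deductible → risky (pays 104).
  Safe: high deductible gives 135 − 10 = 125; low deductible gives 104 − 0 = 104. No deviation. ✓
  Risky: low deductible gives 104 − 0 = 104; high deductible gives 135 − 45 = 90. No deviation. ✓
Both hold — the safe type sends high deductible.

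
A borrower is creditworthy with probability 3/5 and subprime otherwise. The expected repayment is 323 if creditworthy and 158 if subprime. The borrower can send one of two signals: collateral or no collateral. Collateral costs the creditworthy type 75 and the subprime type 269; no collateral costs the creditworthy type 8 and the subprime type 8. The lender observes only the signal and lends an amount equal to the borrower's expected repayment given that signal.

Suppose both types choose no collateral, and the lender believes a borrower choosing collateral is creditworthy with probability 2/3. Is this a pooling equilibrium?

Yes

On the equilibrium path (no collateral) the lender holds the prior 3/5 and pays 3/5·323 + 2/5·158 = 257. Off-path (collateral) belief 2/3 gives 2/3·323 + 1/3·158 = 268.
Creditworthy: no collateral gives 257 − 8 = 249; collateral gives 268 − 75 = 193. Stays. ✓
Subprime: no collateral gives 257 − 8 = 249; collateral gives 268 − 269 = -1. Stays. ✓
Beliefs are Bayes-consistent on-path and both types best-respond.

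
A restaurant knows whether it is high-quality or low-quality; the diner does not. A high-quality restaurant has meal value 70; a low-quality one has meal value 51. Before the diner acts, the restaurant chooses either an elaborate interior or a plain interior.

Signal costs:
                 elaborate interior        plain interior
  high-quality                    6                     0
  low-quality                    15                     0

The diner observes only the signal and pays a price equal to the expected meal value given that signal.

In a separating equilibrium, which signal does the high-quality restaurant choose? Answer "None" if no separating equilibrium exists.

None

Try high-quality → elaborate interior, low-quality → plain interior:
  If types separate, elaborate interior earns payment 70 and plain interior earns 51.
  High-quality: elaborate interior gives 70 − 6 = 64; plain interior gives 51 − 0 = 51. No deviation. ✓
  Low-quality: plain interior gives 51 − 0 = 51; elaborate interior gives 70 − 15 = 55. Would deviate. ✗
Try high-quality → plain interior, low-quality → elaborate interior:
  If types separate, plain interior earns payment 70 and elaborate interior earns 51.
  High-quality: plain interior gives 70 − 0 = 70; elaborate interior gives 51 − 6 = 45. No deviation. ✓
  Low-quality: elaborate interior gives 51 − 15 = 36; plain interior gives 70 − 0 = 70. Would deviate. ✗
Neither assignment is incentive-compatible.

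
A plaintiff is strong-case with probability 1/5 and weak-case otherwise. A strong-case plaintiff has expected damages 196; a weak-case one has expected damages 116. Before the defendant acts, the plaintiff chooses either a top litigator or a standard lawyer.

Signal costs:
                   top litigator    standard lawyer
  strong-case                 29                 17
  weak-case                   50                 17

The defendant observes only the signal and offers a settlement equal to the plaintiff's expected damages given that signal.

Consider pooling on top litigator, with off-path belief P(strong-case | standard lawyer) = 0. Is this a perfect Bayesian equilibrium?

At the pooled signal (top litigator) the defendant holds the prior 1/5 and pays 1/5·196 + 4/5·116 = 132. Off-path (standard lawyer) belief 0 gives 0·196 + 1·116 = 116.
Strong-case: top litigator gives 132 − 29 = 103; standard lawyer gives 116 − 17 = 99. Stays. ✓
Weak-case: top litigator gives 132 − 50 = 82; standard lawyer gives 116 − 17 = 99. Deviates. ✗

No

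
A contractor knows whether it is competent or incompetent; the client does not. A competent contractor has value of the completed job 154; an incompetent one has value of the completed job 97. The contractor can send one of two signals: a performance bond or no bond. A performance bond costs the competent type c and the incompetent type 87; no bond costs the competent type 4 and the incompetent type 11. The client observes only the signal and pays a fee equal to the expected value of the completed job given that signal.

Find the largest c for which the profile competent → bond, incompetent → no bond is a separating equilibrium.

Under separation: bond → competent (pays 154); no bond → incompetent (pays 97).
Incompetent: 97 − 11 = 86 ≥ 154 − 87 = 67. Holds regardless of c. ✓
Competent: 154 − c ≥ 97 − 4, so c ≤ 154 − 93 = 61.

61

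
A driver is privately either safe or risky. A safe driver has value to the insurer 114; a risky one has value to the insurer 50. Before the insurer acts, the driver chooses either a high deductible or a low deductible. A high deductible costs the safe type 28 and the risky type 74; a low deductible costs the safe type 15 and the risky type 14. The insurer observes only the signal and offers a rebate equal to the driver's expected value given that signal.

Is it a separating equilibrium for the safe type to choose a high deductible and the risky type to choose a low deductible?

If types separate, high deductible earns payment 114 and low deductible earns 50.
Safe: high deductible gives 114 − 28 = 86; low deductible gives 50 − 15 = 35. No deviation. ✓
Risky: low deductible gives 50 − 14 = 36; high deductible gives 114 − 74 = 40. Would deviate. ✗

No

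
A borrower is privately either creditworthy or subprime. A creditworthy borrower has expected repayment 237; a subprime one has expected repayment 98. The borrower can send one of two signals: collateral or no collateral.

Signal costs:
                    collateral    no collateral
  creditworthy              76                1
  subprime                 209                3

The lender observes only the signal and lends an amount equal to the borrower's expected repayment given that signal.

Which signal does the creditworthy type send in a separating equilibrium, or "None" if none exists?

Try creditworthy → collateral, subprime → no collateral:
  Under separation the lender infers type exactly: collateral → creditworthy (pays 237), no collateral → subprime (pays 98).
  Creditworthy: collateral gives 237 − 76 = 161; no collateral gives 98 − 1 = 97. No deviation. ✓
  Subprime: no collateral gives 98 − 3 = 95; collateral gives 237 − 209 = 28. No deviation. ✓
Both hold — the creditworthy type sends collateral.

collateral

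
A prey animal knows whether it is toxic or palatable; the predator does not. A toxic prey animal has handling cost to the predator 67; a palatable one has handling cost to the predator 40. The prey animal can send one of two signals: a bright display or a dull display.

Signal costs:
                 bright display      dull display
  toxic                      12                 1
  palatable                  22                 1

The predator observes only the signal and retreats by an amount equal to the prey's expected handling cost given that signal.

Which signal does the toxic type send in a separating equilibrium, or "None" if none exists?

Try toxic → bright display, palatable → dull display:
  Under separation the predator infers type exactly: bright display → toxic (pays 67), dull display → palatable (pays 40).
  Toxic: bright display gives 67 − 12 = 55; dull display gives 40 − 1 = 39. No deviation. ✓
  Palatable: dull display gives 40 − 1 = 39; bright display gives 67 − 22 = 45. Would deviate. ✗
Try toxic → dull display, palatable → bright display:
  Under separation the predator infers type exactly: dull display → toxic (pays 67), bright display → palatable (pays 40).
  Toxic: dull display gives 67 − 1 = 66; bright display gives 40 − 12 = 28. No deviation. ✓
  Palatable: bright display gives 40 − 22 = 18; dull display gives 67 − 1 = 66. Would deviate. ✗
Neither assignment is incentive-compatible.

None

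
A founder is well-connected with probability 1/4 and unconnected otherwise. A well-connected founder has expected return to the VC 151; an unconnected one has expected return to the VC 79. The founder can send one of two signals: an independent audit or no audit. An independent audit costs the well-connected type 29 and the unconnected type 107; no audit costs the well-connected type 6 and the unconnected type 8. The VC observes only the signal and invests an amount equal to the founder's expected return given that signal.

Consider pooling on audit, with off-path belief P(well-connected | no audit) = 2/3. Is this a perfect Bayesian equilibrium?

On the equilibrium path (audit) the VC holds the prior 1/4 and pays 1/4·151 + 3/4·79 = 97. Off-path (no audit) belief 2/3 gives 2/3·151 + 1/3·79 = 127.
Well-connected: audit gives 97 − 29 = 68; no audit gives 127 − 6 = 121. Deviates. ✗
Unconnected: audit gives 97 − 107 = -10; no audit gives 127 − 8 = 119. Deviates. ✗

No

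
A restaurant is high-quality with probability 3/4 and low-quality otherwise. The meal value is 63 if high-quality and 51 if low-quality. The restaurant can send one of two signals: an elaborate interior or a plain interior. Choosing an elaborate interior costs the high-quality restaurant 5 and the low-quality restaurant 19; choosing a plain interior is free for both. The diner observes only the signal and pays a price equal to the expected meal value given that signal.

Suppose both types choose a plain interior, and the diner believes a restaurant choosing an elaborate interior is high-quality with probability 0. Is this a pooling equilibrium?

At the pooled signal (plain interior) the diner holds the prior 3/4 and pays 3/4·63 + 1/4·51 = 60. Off-path (elaborate interior) belief 0 gives 0·63 + 1·51 = 51.
High-quality: plain interior gives 60 − 0 = 60; elaborate interior gives 51 − 5 = 46. Stays. ✓
Low-quality: plain interior gives 60 − 0 = 60; elaborate interior gives 51 − 19 = 32. Stays. ✓

Yes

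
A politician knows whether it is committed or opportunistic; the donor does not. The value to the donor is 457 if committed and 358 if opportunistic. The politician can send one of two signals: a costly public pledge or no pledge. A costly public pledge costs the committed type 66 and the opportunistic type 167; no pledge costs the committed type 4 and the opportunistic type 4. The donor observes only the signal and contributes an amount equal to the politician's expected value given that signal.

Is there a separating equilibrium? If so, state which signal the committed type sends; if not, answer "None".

pledge

Try committed → pledge, opportunistic → no pledge:
  If types separate, pledge earns payment 457 and no pledge earns 358.
  Committed: pledge gives 457 − 66 = 391; no pledge gives 358 − 4 = 354. No deviation. ✓
  Opportunistic: no pledge gives 358 − 4 = 354; pledge gives 457 − 167 = 290. No deviation. ✓
Both hold — the committed type sends pledge.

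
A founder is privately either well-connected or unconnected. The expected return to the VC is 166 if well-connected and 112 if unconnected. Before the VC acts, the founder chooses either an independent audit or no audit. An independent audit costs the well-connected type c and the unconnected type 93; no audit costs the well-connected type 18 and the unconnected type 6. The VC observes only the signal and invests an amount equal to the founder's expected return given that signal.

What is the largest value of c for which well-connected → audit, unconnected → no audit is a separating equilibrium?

Under separation: audit → well-connected (pays 166); no audit → unconnected (pays 112).
Unconnected: 112 − 6 = 106 ≥ 166 − 93 = 73. Holds regardless of c. ✓
Well-connected: 166 − c ≥ 112 − 18, so c ≤ 166 − 94 = 72.

72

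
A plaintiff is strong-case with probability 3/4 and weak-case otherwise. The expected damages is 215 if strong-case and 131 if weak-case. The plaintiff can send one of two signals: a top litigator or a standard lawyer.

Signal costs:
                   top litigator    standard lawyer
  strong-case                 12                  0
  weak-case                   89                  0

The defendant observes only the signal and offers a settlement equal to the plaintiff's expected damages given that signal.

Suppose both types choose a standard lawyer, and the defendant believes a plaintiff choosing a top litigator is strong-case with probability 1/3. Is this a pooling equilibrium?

At the pooled signal (standard lawyer) the defendant holds the prior 3/4 and pays 3/4·215 + 1/4·131 = 194. Off-path (top litigator) belief 1/3 gives 1/3·215 + 2/3·131 = 159.
Strong-case: standard lawyer gives 194 − 0 = 194; top litigator gives 159 − 12 = 147. Stays. ✓
Weak-case: standard lawyer gives 194 − 0 = 194; top litigator gives 159 − 89 = 70. Stays. ✓

Yes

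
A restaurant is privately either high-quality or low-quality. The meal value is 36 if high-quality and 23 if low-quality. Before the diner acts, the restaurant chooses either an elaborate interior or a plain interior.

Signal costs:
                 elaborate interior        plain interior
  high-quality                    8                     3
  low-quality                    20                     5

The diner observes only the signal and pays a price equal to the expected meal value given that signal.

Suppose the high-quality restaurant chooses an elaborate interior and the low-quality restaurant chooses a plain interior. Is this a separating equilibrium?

Under separation the diner infers type exactly: elaborate interior → high-quality (pays 36), plain interior → low-quality (pays 23).
High-quality: elaborate interior gives 36 − 8 = 28; plain interior gives 23 − 3 = 20. No deviation. ✓
Low-quality: plain interior gives 23 − 5 = 18; elaborate interior gives 36 − 20 = 16. No deviation. ✓
Both incentive constraints hold.

Yes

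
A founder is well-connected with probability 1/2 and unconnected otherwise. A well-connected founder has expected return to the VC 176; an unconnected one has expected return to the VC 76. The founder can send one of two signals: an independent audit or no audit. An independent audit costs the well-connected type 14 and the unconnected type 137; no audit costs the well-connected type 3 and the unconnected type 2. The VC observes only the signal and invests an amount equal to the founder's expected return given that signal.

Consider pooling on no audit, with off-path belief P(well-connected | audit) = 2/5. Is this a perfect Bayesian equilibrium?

At the pooled signal (no audit) the VC holds the prior 1/2 and pays 1/2·176 + 1/2·76 = 126. Off-path (audit) belief 2/5 gives 2/5·176 + 3/5·76 = 116.
Well-connected: no audit gives 126 − 3 = 123; audit gives 116 − 14 = 102. Stays. ✓
Unconnected: no audit gives 126 − 2 = 124; audit gives 116 − 137 = -21. Stays. ✓

Yes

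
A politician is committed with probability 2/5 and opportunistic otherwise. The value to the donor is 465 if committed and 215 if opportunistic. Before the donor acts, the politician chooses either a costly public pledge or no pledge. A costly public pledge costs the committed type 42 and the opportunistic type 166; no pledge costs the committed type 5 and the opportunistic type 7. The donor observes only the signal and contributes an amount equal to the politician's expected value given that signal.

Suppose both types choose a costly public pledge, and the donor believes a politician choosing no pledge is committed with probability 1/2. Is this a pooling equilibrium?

At the pooled signal (pledge) the donor holds the prior 2/5 and pays 2/5·465 + 3/5·215 = 315. Off-path (no pledge) belief 1/2 gives 1/2·465 + 1/2·215 = 340.
Committed: pledge gives 315 − 42 = 273; no pledge gives 340 − 5 = 335. Deviates. ✗
Opportunistic: pledge gives 315 − 166 = 149; no pledge gives 340 − 7 = 333. Deviates. ✗

No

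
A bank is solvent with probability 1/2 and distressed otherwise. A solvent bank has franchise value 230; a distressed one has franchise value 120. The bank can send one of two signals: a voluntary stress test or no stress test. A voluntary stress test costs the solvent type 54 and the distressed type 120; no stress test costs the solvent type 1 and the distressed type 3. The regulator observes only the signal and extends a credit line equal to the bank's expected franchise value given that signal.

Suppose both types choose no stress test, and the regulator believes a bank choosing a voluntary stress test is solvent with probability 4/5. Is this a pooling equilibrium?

At the pooled signal (no stress test) the regulator holds the prior 1/2 and pays 1/2·230 + 1/2·120 = 175. Off-path (stress test) belief 4/5 gives 4/5·230 + 1/5·120 = 208.
Solvent: no stress test gives 175 − 1 = 174; stress test gives 208 − 54 = 154. Stays. ✓
Distressed: no stress test gives 175 − 3 = 172; stress test gives 208 − 120 = 88. Stays. ✓

Yes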